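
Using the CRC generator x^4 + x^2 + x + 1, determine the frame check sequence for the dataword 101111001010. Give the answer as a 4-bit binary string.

Append 4 zeros: 1011110010100000. Divide by 10111 (XOR where the leading bit is 1):
  pos 0: 10111 XOR 10111 = 00000
  pos 5: 10010 XOR 10111 = 00101
  pos 7: 10110 XOR 10111 = 00001
  pos 11: 10000 XOR 10111 = 00111
Remainder (last 4 bits) = 0111. This is the CRC / FCS.

0111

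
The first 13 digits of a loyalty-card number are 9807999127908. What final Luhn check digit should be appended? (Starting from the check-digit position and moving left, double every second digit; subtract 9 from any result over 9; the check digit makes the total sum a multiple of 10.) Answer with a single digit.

Partial digits right→left: 8 0 9 7 2 1 9 9 9 7 0 8 9
Double every second digit counting from the check-digit position (so the 1st, 3rd, 5th, ... of the partial from the right).
  doubled (with −9 where >9): 7 9 4 9 9 0 9 → sum 47
  kept as-is: 0 7 1 9 7 8 → sum 32
Total = 47 + 32 = 79.
Check digit = (10 − (79 mod 10)) mod 10 = 1.

1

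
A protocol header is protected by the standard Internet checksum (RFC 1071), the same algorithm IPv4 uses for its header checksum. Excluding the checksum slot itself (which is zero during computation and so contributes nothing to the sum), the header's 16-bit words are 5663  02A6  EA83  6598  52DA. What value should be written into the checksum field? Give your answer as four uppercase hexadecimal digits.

One's-complement addition (fold any carry out of bit 15 back into bit 0):
  0x5663 + 0x02A6 = 0x05909
  0x5909 + 0xEA83 = 0x1438C → wrap carry → 0x438D
  0x438D + 0x6598 = 0x0A925
  0xA925 + 0x52DA = 0x0FBFF
One's-complement sum = 0xFBFF.
Checksum = ~0xFBFF & 0xFFFF = 0x0400.

0400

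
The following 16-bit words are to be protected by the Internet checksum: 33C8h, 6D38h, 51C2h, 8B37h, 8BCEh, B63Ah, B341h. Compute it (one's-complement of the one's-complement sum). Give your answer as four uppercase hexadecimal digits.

8CBA

One's-complement addition (fold any carry out of bit 15 back into bit 0):
  0x33C8 + 0x6D38 = 0x0A100
  0xA100 + 0x51C2 = 0x0F2C2
  0xF2C2 + 0x8B37 = 0x17DF9 → wrap carry → 0x7DFA
  0x7DFA + 0x8BCE = 0x109C8 → wrap carry → 0x09C9
  0x09C9 + 0xB63A = 0x0C003
  0xC003 + 0xB341 = 0x17344 → wrap carry → 0x7345
One's-complement sum = 0x7345.
Checksum = ~0x7345 & 0xFFFF = 0x8CBA.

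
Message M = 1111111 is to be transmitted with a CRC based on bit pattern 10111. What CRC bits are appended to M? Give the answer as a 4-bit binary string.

Append 4 zeros: 11111110000. Divide by 10111 (XOR where the leading bit is 1):
  pos 0: 11111 XOR 10111 = 01000
  pos 1: 10001 XOR 10111 = 00110
  pos 3: 11010 XOR 10111 = 01101
  pos 4: 11010 XOR 10111 = 01101
  pos 5: 11010 XOR 10111 = 01101
  pos 6: 11010 XOR 10111 = 01101
Remainder (last 4 bits) = 1101. This is the CRC / FCS.

1101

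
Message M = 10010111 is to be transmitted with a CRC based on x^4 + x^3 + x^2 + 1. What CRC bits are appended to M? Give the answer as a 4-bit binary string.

Append 4 zeros: 100101110000. Divide by 11101 (XOR where the leading bit is 1):
  pos 0: 10010 XOR 11101 = 01111
  pos 1: 11111 XOR 11101 = 00010
  pos 4: 10110 XOR 11101 = 01011
  pos 5: 10110 XOR 11101 = 01011
  pos 6: 10110 XOR 11101 = 01011
  pos 7: 10110 XOR 11101 = 01011
Remainder (last 4 bits) = 1011. This is the CRC / FCS.

1011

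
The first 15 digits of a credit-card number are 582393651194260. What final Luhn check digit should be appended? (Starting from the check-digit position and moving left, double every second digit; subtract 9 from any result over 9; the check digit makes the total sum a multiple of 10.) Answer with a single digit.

8

Partial digits right→left: 0 6 2 4 9 1 1 5 6 3 9 3 2 8 5
Double every second digit counting from the check-digit position (so the 1st, 3rd, 5th, ... of the partial from the right).
  doubled (with −9 where >9): 0 4 9 2 3 9 4 1 → sum 32
  kept as-is: 6 4 1 5 3 3 8 → sum 30
Total = 32 + 30 = 62.
Check digit = (10 − (62 mod 10)) mod 10 = 8.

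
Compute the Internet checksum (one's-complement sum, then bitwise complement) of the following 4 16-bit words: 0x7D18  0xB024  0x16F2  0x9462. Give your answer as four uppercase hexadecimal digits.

276E

One's-complement addition (fold any carry out of bit 15 back into bit 0):
  0x7D18 + 0xB024 = 0x12D3C → wrap carry → 0x2D3D
  0x2D3D + 0x16F2 = 0x0442F
  0x442F + 0x9462 = 0x0D891
One's-complement sum = 0xD891.
Checksum = ~0xD891 & 0xFFFF = 0x276E.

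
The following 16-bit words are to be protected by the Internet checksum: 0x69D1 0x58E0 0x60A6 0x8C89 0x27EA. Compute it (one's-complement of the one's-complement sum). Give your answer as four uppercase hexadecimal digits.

One's-complement addition (fold any carry out of bit 15 back into bit 0):
  0x69D1 + 0x58E0 = 0x0C2B1
  0xC2B1 + 0x60A6 = 0x12357 → wrap carry → 0x2358
  0x2358 + 0x8C89 = 0x0AFE1
  0xAFE1 + 0x27EA = 0x0D7CB
One's-complement sum = 0xD7CB.
Checksum = ~0xD7CB & 0xFFFF = 0x2834.

2834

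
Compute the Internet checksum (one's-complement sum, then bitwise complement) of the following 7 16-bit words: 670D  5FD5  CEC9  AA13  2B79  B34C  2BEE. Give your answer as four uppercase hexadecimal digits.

One's-complement addition (fold any carry out of bit 15 back into bit 0):
  0x670D + 0x5FD5 = 0x0C6E2
  0xC6E2 + 0xCEC9 = 0x195AB → wrap carry → 0x95AC
  0x95AC + 0xAA13 = 0x13FBF → wrap carry → 0x3FC0
  0x3FC0 + 0x2B79 = 0x06B39
  0x6B39 + 0xB34C = 0x11E85 → wrap carry → 0x1E86
  0x1E86 + 0x2BEE = 0x04A74
One's-complement sum = 0x4A74.
Checksum = ~0x4A74 & 0xFFFF = 0xB58B.

B58B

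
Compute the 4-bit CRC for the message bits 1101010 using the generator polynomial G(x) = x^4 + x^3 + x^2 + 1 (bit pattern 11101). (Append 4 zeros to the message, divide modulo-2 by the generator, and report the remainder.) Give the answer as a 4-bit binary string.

1010

Append 4 zeros: 11010100000. Divide by 11101 (XOR where the leading bit is 1):
  pos 0: 11010 XOR 11101 = 00111
  pos 2: 11110 XOR 11101 = 00011
  pos 5: 11000 XOR 11101 = 00101
Remainder (last 4 bits) = 1010. This is the CRC / FCS.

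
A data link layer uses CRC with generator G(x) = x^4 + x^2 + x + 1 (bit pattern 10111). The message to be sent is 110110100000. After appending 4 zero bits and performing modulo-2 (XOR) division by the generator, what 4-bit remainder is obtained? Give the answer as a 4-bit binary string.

Append 4 zeros: 1101101000000000. Divide by 10111 (XOR where the leading bit is 1):
  pos 0: 11011 XOR 10111 = 01100
  pos 1: 11000 XOR 10111 = 01111
  pos 2: 11111 XOR 10111 = 01000
  pos 3: 10000 XOR 10111 = 00111
  pos 5: 11100 XOR 10111 = 01011
  pos 6: 10110 XOR 10111 = 00001
  pos 10: 10000 XOR 10111 = 00111
Remainder (last 4 bits) = 1110. This is the CRC / FCS.

1110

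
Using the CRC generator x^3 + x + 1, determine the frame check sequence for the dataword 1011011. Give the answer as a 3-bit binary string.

101

Append 3 zeros: 1011011000. Divide by 1011 (XOR where the leading bit is 1):
  pos 0: 1011 XOR 1011 = 0000
  pos 5: 1100 XOR 1011 = 0111
  pos 6: 1110 XOR 1011 = 0101
Remainder (last 3 bits) = 101. This is the CRC / FCS.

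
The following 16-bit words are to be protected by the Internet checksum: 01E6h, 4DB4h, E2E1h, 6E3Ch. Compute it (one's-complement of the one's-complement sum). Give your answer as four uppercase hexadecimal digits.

One's-complement addition (fold any carry out of bit 15 back into bit 0):
  0x01E6 + 0x4DB4 = 0x04F9A
  0x4F9A + 0xE2E1 = 0x1327B → wrap carry → 0x327C
  0x327C + 0x6E3C = 0x0A0B8
One's-complement sum = 0xA0B8.
Checksum = ~0xA0B8 & 0xFFFF = 0x5F47.

5F47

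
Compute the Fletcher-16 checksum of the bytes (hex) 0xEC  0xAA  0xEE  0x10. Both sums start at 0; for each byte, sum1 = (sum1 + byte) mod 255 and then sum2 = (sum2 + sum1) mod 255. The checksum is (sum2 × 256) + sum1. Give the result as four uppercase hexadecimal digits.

A196

Running sums (mod 255):
  after byte 0 (0xEC): sum1=236, sum2=236
  after byte 1 (0xAA): sum1=151, sum2=132
  after byte 2 (0xEE): sum1=134, sum2=11
  after byte 3 (0x10): sum1=150, sum2=161
Checksum = sum2·256 + sum1 = 161·256 + 150 = 41366 = 0xA196.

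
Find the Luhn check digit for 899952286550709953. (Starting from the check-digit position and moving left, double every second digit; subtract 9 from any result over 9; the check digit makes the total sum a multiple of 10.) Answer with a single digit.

9

Partial digits right→left: 3 5 9 9 0 7 0 5 5 6 8 2 2 5 9 9 9 8
Double every second digit counting from the check-digit position (so the 1st, 3rd, 5th, ... of the partial from the right).
  doubled (with −9 where >9): 6 9 0 0 1 7 4 9 9 → sum 45
  kept as-is: 5 9 7 5 6 2 5 9 8 → sum 56
Total = 45 + 56 = 101.
Check digit = (10 − (101 mod 10)) mod 10 = 9.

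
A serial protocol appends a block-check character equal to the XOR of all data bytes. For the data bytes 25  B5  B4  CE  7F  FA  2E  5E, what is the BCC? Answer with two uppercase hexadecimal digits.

1F

XOR the bytes together:
  start with 0x25
  0x25 ⊕ 0xB5 = 0x90
  0x90 ⊕ 0xB4 = 0x24
  0x24 ⊕ 0xCE = 0xEA
  0xEA ⊕ 0x7F = 0x95
  0x95 ⊕ 0xFA = 0x6F
  0x6F ⊕ 0x2E = 0x41
  0x41 ⊕ 0x5E = 0x1F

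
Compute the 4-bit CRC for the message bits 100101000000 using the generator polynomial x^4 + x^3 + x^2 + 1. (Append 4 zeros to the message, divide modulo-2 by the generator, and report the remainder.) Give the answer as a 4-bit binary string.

Append 4 zeros: 1001010000000000. Divide by 11101 (XOR where the leading bit is 1):
  pos 0: 10010 XOR 11101 = 01111
  pos 1: 11111 XOR 11101 = 00010
  pos 4: 10000 XOR 11101 = 01101
  pos 5: 11010 XOR 11101 = 00111
  pos 7: 11100 XOR 11101 = 00001
  pos 11: 10000 XOR 11101 = 01101
Remainder (last 4 bits) = 1101. This is the CRC / FCS.

1101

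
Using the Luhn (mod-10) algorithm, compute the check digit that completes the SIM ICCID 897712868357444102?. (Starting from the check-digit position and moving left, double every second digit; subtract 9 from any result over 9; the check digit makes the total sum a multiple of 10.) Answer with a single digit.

9

Partial digits right→left: 2 0 1 4 4 4 7 5 3 8 6 8 2 1 7 7 9 8
Double every second digit counting from the check-digit position (so the 1st, 3rd, 5th, ... of the partial from the right).
  doubled (with −9 where >9): 4 2 8 5 6 3 4 5 9 → sum 46
  kept as-is: 0 4 4 5 8 8 1 7 8 → sum 45
Total = 46 + 45 = 91.
Check digit = (10 − (91 mod 10)) mod 10 = 9.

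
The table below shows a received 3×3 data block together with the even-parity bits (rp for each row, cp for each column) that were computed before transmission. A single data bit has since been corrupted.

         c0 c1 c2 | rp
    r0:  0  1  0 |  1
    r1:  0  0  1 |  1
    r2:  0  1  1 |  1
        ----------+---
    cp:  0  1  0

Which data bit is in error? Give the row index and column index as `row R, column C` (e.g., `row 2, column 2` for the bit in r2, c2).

Recompute each row's even parity and compare to rp:
  r0: data parity 1, sent rp 1 → ok
  r1: data parity 1, sent rp 1 → ok
  r2: data parity 0, sent rp 1 → mismatch
Recompute each column's even parity and compare to cp:
  c0: data parity 0, sent cp 0 → ok
  c1: data parity 0, sent cp 1 → mismatch
  c2: data parity 0, sent cp 0 → ok
Exactly one row (r2) and one column (c1) fail → the flipped bit is at their intersection.

row 2, column 1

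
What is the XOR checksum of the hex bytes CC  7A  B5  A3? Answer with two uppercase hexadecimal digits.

A0

XOR the bytes together:
  start with 0xCC
  0xCC ⊕ 0x7A = 0xB6
  0xB6 ⊕ 0xB5 = 0x03
  0x03 ⊕ 0xA3 = 0xA0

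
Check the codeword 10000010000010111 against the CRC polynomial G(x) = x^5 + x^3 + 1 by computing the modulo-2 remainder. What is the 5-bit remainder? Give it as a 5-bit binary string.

01000

Modulo-2 division of 10000010000010111 by 101001:
  pos 0: 100000 XOR 101001 = 001001
  pos 2: 100110 XOR 101001 = 001111
  pos 4: 111100 XOR 101001 = 010101
  pos 5: 101010 XOR 101001 = 000011
  pos 9: 110101 XOR 101001 = 011100
  pos 10: 111001 XOR 101001 = 010000
  pos 11: 100001 XOR 101001 = 001000
Remainder = 01000 (nonzero — an error is detected).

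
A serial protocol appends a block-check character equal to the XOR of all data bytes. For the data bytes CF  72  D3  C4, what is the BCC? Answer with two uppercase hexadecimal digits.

AA

XOR the bytes together:
  start with 0xCF
  0xCF ⊕ 0x72 = 0xBD
  0xBD ⊕ 0xD3 = 0x6E
  0x6E ⊕ 0xC4 = 0xAA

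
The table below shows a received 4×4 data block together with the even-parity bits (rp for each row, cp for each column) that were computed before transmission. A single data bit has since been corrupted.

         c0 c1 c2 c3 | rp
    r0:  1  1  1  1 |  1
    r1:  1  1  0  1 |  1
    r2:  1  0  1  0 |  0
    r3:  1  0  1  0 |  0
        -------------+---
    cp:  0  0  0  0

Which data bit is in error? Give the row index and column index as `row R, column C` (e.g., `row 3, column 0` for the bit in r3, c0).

Recompute each row's even parity and compare to rp:
  r0: data parity 0, sent rp 1 → mismatch
  r1: data parity 1, sent rp 1 → ok
  r2: data parity 0, sent rp 0 → ok
  r3: data parity 0, sent rp 0 → ok
Recompute each column's even parity and compare to cp:
  c0: data parity 0, sent cp 0 → ok
  c1: data parity 0, sent cp 0 → ok
  c2: data parity 1, sent cp 0 → mismatch
  c3: data parity 0, sent cp 0 → ok
Exactly one row (r0) and one column (c2) fail → the flipped bit is at their intersection.

row 0, column 2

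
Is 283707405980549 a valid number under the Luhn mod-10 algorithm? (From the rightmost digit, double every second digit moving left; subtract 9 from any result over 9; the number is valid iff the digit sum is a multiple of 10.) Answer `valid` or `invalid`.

valid

From the right, keep odd positions and double even positions (subtract 9 from any doubled value over 9):
  doubled (positions 2,4,...): 8 0 9 0 5 5 7 → sum 34
  kept (positions 1,3,...): 9 5 8 5 4 0 3 2 → sum 36
Total = 70.
70 mod 10 = 0, so the number is valid.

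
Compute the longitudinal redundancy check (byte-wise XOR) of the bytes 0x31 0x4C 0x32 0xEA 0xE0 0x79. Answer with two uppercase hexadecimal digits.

XOR the bytes together:
  start with 0x31
  0x31 ⊕ 0x4C = 0x7D
  0x7D ⊕ 0x32 = 0x4F
  0x4F ⊕ 0xEA = 0xA5
  0xA5 ⊕ 0xE0 = 0x45
  0x45 ⊕ 0x79 = 0x3C

3C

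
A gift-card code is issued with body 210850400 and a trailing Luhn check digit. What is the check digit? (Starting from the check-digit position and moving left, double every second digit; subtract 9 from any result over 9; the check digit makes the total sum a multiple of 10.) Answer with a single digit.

8

Partial digits right→left: 0 0 4 0 5 8 0 1 2
Double every second digit counting from the check-digit position (so the 1st, 3rd, 5th, ... of the partial from the right).
  doubled (with −9 where >9): 0 8 1 0 4 → sum 13
  kept as-is: 0 0 8 1 → sum 9
Total = 13 + 9 = 22.
Check digit = (10 − (22 mod 10)) mod 10 = 8.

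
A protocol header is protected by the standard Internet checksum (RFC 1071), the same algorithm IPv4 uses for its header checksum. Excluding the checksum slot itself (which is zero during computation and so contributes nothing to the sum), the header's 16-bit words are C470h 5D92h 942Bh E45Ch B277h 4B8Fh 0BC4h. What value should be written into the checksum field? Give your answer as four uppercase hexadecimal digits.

5BA9

One's-complement addition (fold any carry out of bit 15 back into bit 0):
  0xC470 + 0x5D92 = 0x12202 → wrap carry → 0x2203
  0x2203 + 0x942B = 0x0B62E
  0xB62E + 0xE45C = 0x19A8A → wrap carry → 0x9A8B
  0x9A8B + 0xB277 = 0x14D02 → wrap carry → 0x4D03
  0x4D03 + 0x4B8F = 0x09892
  0x9892 + 0x0BC4 = 0x0A456
One's-complement sum = 0xA456.
Checksum = ~0xA456 & 0xFFFF = 0x5BA9.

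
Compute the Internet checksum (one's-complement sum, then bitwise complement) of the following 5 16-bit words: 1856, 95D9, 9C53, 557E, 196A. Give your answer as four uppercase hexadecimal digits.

One's-complement addition (fold any carry out of bit 15 back into bit 0):
  0x1856 + 0x95D9 = 0x0AE2F
  0xAE2F + 0x9C53 = 0x14A82 → wrap carry → 0x4A83
  0x4A83 + 0x557E = 0x0A001
  0xA001 + 0x196A = 0x0B96B
One's-complement sum = 0xB96B.
Checksum = ~0xB96B & 0xFFFF = 0x4694.

4694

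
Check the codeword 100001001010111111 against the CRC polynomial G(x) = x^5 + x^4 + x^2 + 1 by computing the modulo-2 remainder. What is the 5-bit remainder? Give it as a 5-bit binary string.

Modulo-2 division of 100001001010111111 by 110101:
  pos 0: 100001 XOR 110101 = 010100
  pos 1: 101000 XOR 110101 = 011101
  pos 2: 111010 XOR 110101 = 001111
  pos 4: 111110 XOR 110101 = 001011
  pos 6: 101110 XOR 110101 = 011011
  pos 7: 110111 XOR 110101 = 000010
  pos 11: 101111 XOR 110101 = 011010
  pos 12: 110101 XOR 110101 = 000000
Remainder = 00000 (zero — the frame passes the CRC check).

00000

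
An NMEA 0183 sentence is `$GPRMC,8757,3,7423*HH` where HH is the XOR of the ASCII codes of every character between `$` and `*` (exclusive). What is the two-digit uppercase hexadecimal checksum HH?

XOR the ASCII codes of the payload characters:
  'G' = 0x47 → acc = 0x47
  'P' = 0x50 → acc = 0x17
  'R' = 0x52 → acc = 0x45
  'M' = 0x4D → acc = 0x08
  'C' = 0x43 → acc = 0x4B
  ',' = 0x2C → acc = 0x67
  '8' = 0x38 → acc = 0x5F
  '7' = 0x37 → acc = 0x68
  '5' = 0x35 → acc = 0x5D
  '7' = 0x37 → acc = 0x6A
  ',' = 0x2C → acc = 0x46
  '3' = 0x33 → acc = 0x75
  ',' = 0x2C → acc = 0x59
  '7' = 0x37 → acc = 0x6E
  '4' = 0x34 → acc = 0x5A
  '2' = 0x32 → acc = 0x68
  '3' = 0x33 → acc = 0x5B
Checksum = 0x5B.

5B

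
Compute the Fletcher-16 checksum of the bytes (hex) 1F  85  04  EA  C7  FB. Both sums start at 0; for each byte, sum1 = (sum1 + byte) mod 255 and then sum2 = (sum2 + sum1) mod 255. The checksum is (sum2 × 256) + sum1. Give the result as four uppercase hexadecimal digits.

Running sums (mod 255):
  after byte 0 (1F): sum1=31, sum2=31
  after byte 1 (85): sum1=164, sum2=195
  after byte 2 (04): sum1=168, sum2=108
  after byte 3 (EA): sum1=147, sum2=0
  after byte 4 (C7): sum1=91, sum2=91
  after byte 5 (FB): sum1=87, sum2=178
Checksum = sum2·256 + sum1 = 178·256 + 87 = 45655 = 0xB257.

B257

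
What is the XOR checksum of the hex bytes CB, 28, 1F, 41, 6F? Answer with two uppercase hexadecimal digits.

XOR the bytes together:
  start with 0xCB
  0xCB ⊕ 0x28 = 0xE3
  0xE3 ⊕ 0x1F = 0xFC
  0xFC ⊕ 0x41 = 0xBD
  0xBD ⊕ 0x6F = 0xD2

D2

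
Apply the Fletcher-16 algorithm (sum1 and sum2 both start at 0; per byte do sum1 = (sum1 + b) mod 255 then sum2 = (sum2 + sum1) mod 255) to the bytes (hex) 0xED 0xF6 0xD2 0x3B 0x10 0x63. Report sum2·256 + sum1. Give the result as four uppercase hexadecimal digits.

Running sums (mod 255):
  after byte 0 (0xED): sum1=237, sum2=237
  after byte 1 (0xF6): sum1=228, sum2=210
  after byte 2 (0xD2): sum1=183, sum2=138
  after byte 3 (0x3B): sum1=242, sum2=125
  after byte 4 (0x10): sum1=3, sum2=128
  after byte 5 (0x63): sum1=102, sum2=230
Checksum = sum2·256 + sum1 = 230·256 + 102 = 58982 = 0xE666.

E666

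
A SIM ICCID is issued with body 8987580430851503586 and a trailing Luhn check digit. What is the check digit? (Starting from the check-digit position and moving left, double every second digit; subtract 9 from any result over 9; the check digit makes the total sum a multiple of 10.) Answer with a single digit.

7

Partial digits right→left: 6 8 5 3 0 5 1 5 8 0 3 4 0 8 5 7 8 9 8
Double every second digit counting from the check-digit position (so the 1st, 3rd, 5th, ... of the partial from the right).
  doubled (with −9 where >9): 3 1 0 2 7 6 0 1 7 7 → sum 34
  kept as-is: 8 3 5 5 0 4 8 7 9 → sum 49
Total = 34 + 49 = 83.
Check digit = (10 − (83 mod 10)) mod 10 = 7.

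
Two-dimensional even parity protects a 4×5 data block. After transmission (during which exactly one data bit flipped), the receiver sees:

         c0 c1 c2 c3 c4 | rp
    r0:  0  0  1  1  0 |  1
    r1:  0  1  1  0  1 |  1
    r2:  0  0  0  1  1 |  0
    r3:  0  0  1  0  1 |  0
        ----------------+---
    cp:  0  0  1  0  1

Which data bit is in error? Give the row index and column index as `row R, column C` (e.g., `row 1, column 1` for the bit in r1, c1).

Recompute each row's even parity and compare to rp:
  r0: data parity 0, sent rp 1 → mismatch
  r1: data parity 1, sent rp 1 → ok
  r2: data parity 0, sent rp 0 → ok
  r3: data parity 0, sent rp 0 → ok
Recompute each column's even parity and compare to cp:
  c0: data parity 0, sent cp 0 → ok
  c1: data parity 1, sent cp 0 → mismatch
  c2: data parity 1, sent cp 1 → ok
  c3: data parity 0, sent cp 0 → ok
  c4: data parity 1, sent cp 1 → ok
Exactly one row (r0) and one column (c1) fail → the flipped bit is at their intersection.

row 0, column 1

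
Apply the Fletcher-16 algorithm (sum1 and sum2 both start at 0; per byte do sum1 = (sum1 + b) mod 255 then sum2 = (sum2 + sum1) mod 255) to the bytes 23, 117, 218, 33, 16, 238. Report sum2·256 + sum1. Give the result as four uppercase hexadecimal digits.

Running sums (mod 255):
  after byte 0 (23): sum1=23, sum2=23
  after byte 1 (117): sum1=140, sum2=163
  after byte 2 (218): sum1=103, sum2=11
  after byte 3 (33): sum1=136, sum2=147
  after byte 4 (16): sum1=152, sum2=44
  after byte 5 (238): sum1=135, sum2=179
Checksum = sum2·256 + sum1 = 179·256 + 135 = 45959 = 0xB387.

B387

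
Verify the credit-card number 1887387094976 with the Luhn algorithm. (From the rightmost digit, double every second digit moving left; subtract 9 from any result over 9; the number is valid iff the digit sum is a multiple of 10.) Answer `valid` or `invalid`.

From the right, keep odd positions and double even positions (subtract 9 from any doubled value over 9):
  doubled (positions 2,4,...): 5 8 0 7 5 7 → sum 32
  kept (positions 1,3,...): 6 9 9 7 3 8 1 → sum 43
Total = 75.
75 mod 10 = 5, so the number is invalid.

invalid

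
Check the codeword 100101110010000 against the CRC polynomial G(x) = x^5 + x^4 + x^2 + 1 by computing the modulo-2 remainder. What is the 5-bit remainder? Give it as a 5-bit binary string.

00000

Modulo-2 division of 100101110010000 by 110101:
  pos 0: 100101 XOR 110101 = 010000
  pos 1: 100001 XOR 110101 = 010100
  pos 2: 101001 XOR 110101 = 011100
  pos 3: 111000 XOR 110101 = 001101
  pos 5: 110101 XOR 110101 = 000000
Remainder = 00000 (zero — the frame passes the CRC check).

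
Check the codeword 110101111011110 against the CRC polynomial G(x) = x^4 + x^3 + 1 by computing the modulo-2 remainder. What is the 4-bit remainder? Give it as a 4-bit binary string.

0011

Modulo-2 division of 110101111011110 by 11001:
  pos 0: 11010 XOR 11001 = 00011
  pos 3: 11111 XOR 11001 = 00110
  pos 5: 11010 XOR 11001 = 00011
  pos 8: 11111 XOR 11001 = 00110
  pos 10: 11010 XOR 11001 = 00011
Remainder = 0011 (nonzero — an error is detected).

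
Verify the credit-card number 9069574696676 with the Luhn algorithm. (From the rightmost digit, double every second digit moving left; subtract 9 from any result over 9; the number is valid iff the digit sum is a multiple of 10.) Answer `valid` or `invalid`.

valid

From the right, keep odd positions and double even positions (subtract 9 from any doubled value over 9):
  doubled (positions 2,4,...): 5 3 3 5 9 0 → sum 25
  kept (positions 1,3,...): 6 6 9 4 5 6 9 → sum 45
Total = 70.
70 mod 10 = 0, so the number is valid.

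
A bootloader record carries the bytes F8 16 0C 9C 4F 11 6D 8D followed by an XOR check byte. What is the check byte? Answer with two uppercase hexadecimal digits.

XOR the bytes together:
  start with 0xF8
  0xF8 ⊕ 0x16 = 0xEE
  0xEE ⊕ 0x0C = 0xE2
  0xE2 ⊕ 0x9C = 0x7E
  0x7E ⊕ 0x4F = 0x31
  0x31 ⊕ 0x11 = 0x20
  0x20 ⊕ 0x6D = 0x4D
  0x4D ⊕ 0x8D = 0xC0

C0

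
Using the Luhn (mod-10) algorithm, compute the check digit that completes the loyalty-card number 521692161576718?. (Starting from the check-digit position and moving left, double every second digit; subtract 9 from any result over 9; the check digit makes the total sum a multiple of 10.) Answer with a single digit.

9

Partial digits right→left: 8 1 7 6 7 5 1 6 1 2 9 6 1 2 5
Double every second digit counting from the check-digit position (so the 1st, 3rd, 5th, ... of the partial from the right).
  doubled (with −9 where >9): 7 5 5 2 2 9 2 1 → sum 33
  kept as-is: 1 6 5 6 2 6 2 → sum 28
Total = 33 + 28 = 61.
Check digit = (10 − (61 mod 10)) mod 10 = 9.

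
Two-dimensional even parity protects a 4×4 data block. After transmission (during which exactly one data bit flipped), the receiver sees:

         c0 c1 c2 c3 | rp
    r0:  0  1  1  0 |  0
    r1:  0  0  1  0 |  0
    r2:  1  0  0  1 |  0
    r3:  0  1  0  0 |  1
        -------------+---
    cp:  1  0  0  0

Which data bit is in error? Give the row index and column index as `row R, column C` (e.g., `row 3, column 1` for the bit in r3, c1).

Recompute each row's even parity and compare to rp:
  r0: data parity 0, sent rp 0 → ok
  r1: data parity 1, sent rp 0 → mismatch
  r2: data parity 0, sent rp 0 → ok
  r3: data parity 1, sent rp 1 → ok
Recompute each column's even parity and compare to cp:
  c0: data parity 1, sent cp 1 → ok
  c1: data parity 0, sent cp 0 → ok
  c2: data parity 0, sent cp 0 → ok
  c3: data parity 1, sent cp 0 → mismatch
Exactly one row (r1) and one column (c3) fail → the flipped bit is at their intersection.

row 1, column 3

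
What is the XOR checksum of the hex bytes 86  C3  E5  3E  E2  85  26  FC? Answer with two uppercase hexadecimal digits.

23

XOR the bytes together:
  start with 0x86
  0x86 ⊕ 0xC3 = 0x45
  0x45 ⊕ 0xE5 = 0xA0
  0xA0 ⊕ 0x3E = 0x9E
  0x9E ⊕ 0xE2 = 0x7C
  0x7C ⊕ 0x85 = 0xF9
  0xF9 ⊕ 0x26 = 0xDF
  0xDF ⊕ 0xFC = 0x23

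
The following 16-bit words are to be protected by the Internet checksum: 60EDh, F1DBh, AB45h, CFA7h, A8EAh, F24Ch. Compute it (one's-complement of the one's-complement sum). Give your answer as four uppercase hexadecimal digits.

One's-complement addition (fold any carry out of bit 15 back into bit 0):
  0x60ED + 0xF1DB = 0x152C8 → wrap carry → 0x52C9
  0x52C9 + 0xAB45 = 0x0FE0E
  0xFE0E + 0xCFA7 = 0x1CDB5 → wrap carry → 0xCDB6
  0xCDB6 + 0xA8EA = 0x176A0 → wrap carry → 0x76A1
  0x76A1 + 0xF24C = 0x168ED → wrap carry → 0x68EE
One's-complement sum = 0x68EE.
Checksum = ~0x68EE & 0xFFFF = 0x9711.

9711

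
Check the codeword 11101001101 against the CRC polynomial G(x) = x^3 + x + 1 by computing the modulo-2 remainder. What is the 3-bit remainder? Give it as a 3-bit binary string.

Modulo-2 division of 11101001101 by 1011:
  pos 0: 1110 XOR 1011 = 0101
  pos 1: 1011 XOR 1011 = 0000
  pos 7: 1101 XOR 1011 = 0110
Remainder = 110 (nonzero — an error is detected).

110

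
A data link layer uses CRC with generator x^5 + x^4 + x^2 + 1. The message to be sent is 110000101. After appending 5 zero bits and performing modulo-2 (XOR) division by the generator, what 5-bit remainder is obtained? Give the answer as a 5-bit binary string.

Append 5 zeros: 11000010100000. Divide by 110101 (XOR where the leading bit is 1):
  pos 0: 110000 XOR 110101 = 000101
  pos 3: 101101 XOR 110101 = 011000
  pos 4: 110000 XOR 110101 = 000101
  pos 7: 101000 XOR 110101 = 011101
  pos 8: 111010 XOR 110101 = 001111
Remainder (last 5 bits) = 01111. This is the CRC / FCS.

01111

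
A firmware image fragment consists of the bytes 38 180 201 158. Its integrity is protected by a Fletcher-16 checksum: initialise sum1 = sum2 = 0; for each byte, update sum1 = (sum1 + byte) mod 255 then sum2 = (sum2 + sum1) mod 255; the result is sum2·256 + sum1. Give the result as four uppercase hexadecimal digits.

Running sums (mod 255):
  after byte 0 (38): sum1=38, sum2=38
  after byte 1 (180): sum1=218, sum2=1
  after byte 2 (201): sum1=164, sum2=165
  after byte 3 (158): sum1=67, sum2=232
Checksum = sum2·256 + sum1 = 232·256 + 67 = 59459 = 0xE843.

E843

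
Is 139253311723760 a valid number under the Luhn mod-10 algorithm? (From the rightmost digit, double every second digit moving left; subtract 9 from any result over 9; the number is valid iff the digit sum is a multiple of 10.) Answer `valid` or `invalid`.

From the right, keep odd positions and double even positions (subtract 9 from any doubled value over 9):
  doubled (positions 2,4,...): 3 6 5 2 6 4 6 → sum 32
  kept (positions 1,3,...): 0 7 2 1 3 5 9 1 → sum 28
Total = 60.
60 mod 10 = 0, so the number is valid.

valid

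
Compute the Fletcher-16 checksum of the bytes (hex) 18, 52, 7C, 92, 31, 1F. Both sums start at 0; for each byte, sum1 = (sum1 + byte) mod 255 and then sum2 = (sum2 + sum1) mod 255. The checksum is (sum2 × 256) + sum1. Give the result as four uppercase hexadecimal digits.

57C9

Running sums (mod 255):
  after byte 0 (18): sum1=24, sum2=24
  after byte 1 (52): sum1=106, sum2=130
  after byte 2 (7C): sum1=230, sum2=105
  after byte 3 (92): sum1=121, sum2=226
  after byte 4 (31): sum1=170, sum2=141
  after byte 5 (1F): sum1=201, sum2=87
Checksum = sum2·256 + sum1 = 87·256 + 201 = 22473 = 0x57C9.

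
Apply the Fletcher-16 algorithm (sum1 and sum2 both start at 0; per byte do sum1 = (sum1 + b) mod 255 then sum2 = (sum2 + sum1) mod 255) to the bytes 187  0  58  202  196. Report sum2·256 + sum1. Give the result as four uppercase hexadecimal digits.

Running sums (mod 255):
  after byte 0 (187): sum1=187, sum2=187
  after byte 1 (0): sum1=187, sum2=119
  after byte 2 (58): sum1=245, sum2=109
  after byte 3 (202): sum1=192, sum2=46
  after byte 4 (196): sum1=133, sum2=179
Checksum = sum2·256 + sum1 = 179·256 + 133 = 45957 = 0xB385.

B385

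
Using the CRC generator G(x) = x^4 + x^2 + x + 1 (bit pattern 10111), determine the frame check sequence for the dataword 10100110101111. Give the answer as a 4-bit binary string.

0100

Append 4 zeros: 101001101011110000. Divide by 10111 (XOR where the leading bit is 1):
  pos 0: 10100 XOR 10111 = 00011
  pos 3: 11110 XOR 10111 = 01001
  pos 4: 10011 XOR 10111 = 00100
  pos 6: 10001 XOR 10111 = 00110
  pos 8: 11011 XOR 10111 = 01100
  pos 9: 11001 XOR 10111 = 01110
  pos 10: 11100 XOR 10111 = 01011
  pos 11: 10110 XOR 10111 = 00001
Remainder (last 4 bits) = 0100. This is the CRC / FCS.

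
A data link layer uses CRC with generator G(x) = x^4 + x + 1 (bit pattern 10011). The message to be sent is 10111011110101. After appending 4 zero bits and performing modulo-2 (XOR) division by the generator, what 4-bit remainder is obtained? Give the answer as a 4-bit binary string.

1000

Append 4 zeros: 101110111101010000. Divide by 10011 (XOR where the leading bit is 1):
  pos 0: 10111 XOR 10011 = 00100
  pos 2: 10001 XOR 10011 = 00010
  pos 5: 10111 XOR 10011 = 00100
  pos 7: 10001 XOR 10011 = 00010
  pos 10: 10010 XOR 10011 = 00001
Remainder (last 4 bits) = 1000. This is the CRC / FCS.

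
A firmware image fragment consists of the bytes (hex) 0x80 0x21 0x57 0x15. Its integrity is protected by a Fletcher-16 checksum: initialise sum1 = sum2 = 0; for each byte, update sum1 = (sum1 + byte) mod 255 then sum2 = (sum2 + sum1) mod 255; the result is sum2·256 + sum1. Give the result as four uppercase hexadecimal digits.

290E

Running sums (mod 255):
  after byte 0 (0x80): sum1=128, sum2=128
  after byte 1 (0x21): sum1=161, sum2=34
  after byte 2 (0x57): sum1=248, sum2=27
  after byte 3 (0x15): sum1=14, sum2=41
Checksum = sum2·256 + sum1 = 41·256 + 14 = 10510 = 0x290E.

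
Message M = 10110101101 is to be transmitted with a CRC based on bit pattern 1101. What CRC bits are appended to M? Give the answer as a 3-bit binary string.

110

Append 3 zeros: 10110101101000. Divide by 1101 (XOR where the leading bit is 1):
  pos 0: 1011 XOR 1101 = 0110
  pos 1: 1100 XOR 1101 = 0001
  pos 4: 1101 XOR 1101 = 0000
  pos 8: 1010 XOR 1101 = 0111
  pos 9: 1110 XOR 1101 = 0011
Remainder (last 3 bits) = 110. This is the CRC / FCS.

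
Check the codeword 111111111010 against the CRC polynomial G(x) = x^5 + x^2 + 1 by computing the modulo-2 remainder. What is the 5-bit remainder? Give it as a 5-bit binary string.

Modulo-2 division of 111111111010 by 100101:
  pos 0: 111111 XOR 100101 = 011010
  pos 1: 110101 XOR 100101 = 010000
  pos 2: 100001 XOR 100101 = 000100
  pos 5: 100101 XOR 100101 = 000000
Remainder = 00000 (zero — the frame passes the CRC check).

00000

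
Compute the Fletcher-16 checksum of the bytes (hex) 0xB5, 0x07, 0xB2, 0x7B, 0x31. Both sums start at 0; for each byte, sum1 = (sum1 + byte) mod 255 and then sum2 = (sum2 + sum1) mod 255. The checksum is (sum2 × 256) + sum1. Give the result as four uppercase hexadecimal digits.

E81C

Running sums (mod 255):
  after byte 0 (0xB5): sum1=181, sum2=181
  after byte 1 (0x07): sum1=188, sum2=114
  after byte 2 (0xB2): sum1=111, sum2=225
  after byte 3 (0x7B): sum1=234, sum2=204
  after byte 4 (0x31): sum1=28, sum2=232
Checksum = sum2·256 + sum1 = 232·256 + 28 = 59420 = 0xE81C.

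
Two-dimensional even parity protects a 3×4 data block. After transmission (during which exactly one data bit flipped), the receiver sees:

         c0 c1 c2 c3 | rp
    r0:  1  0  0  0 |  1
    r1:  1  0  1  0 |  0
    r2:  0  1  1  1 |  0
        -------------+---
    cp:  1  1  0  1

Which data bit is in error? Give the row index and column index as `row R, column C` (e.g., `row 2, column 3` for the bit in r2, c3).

Recompute each row's even parity and compare to rp:
  r0: data parity 1, sent rp 1 → ok
  r1: data parity 0, sent rp 0 → ok
  r2: data parity 1, sent rp 0 → mismatch
Recompute each column's even parity and compare to cp:
  c0: data parity 0, sent cp 1 → mismatch
  c1: data parity 1, sent cp 1 → ok
  c2: data parity 0, sent cp 0 → ok
  c3: data parity 1, sent cp 1 → ok
Exactly one row (r2) and one column (c0) fail → the flipped bit is at their intersection.

row 2, column 0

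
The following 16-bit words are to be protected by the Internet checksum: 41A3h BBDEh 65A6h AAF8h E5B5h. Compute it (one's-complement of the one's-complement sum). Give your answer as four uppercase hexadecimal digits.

0C29

One's-complement addition (fold any carry out of bit 15 back into bit 0):
  0x41A3 + 0xBBDE = 0x0FD81
  0xFD81 + 0x65A6 = 0x16327 → wrap carry → 0x6328
  0x6328 + 0xAAF8 = 0x10E20 → wrap carry → 0x0E21
  0x0E21 + 0xE5B5 = 0x0F3D6
One's-complement sum = 0xF3D6.
Checksum = ~0xF3D6 & 0xFFFF = 0x0C29.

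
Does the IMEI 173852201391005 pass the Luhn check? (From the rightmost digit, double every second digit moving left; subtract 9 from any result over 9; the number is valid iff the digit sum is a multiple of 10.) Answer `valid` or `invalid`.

From the right, keep odd positions and double even positions (subtract 9 from any doubled value over 9):
  doubled (positions 2,4,...): 0 2 6 0 4 7 5 → sum 24
  kept (positions 1,3,...): 5 0 9 1 2 5 3 1 → sum 26
Total = 50.
50 mod 10 = 0, so the number is valid.

valid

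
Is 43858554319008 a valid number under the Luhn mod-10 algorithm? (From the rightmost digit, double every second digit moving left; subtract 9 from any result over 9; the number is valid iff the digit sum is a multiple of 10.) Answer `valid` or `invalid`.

From the right, keep odd positions and double even positions (subtract 9 from any doubled value over 9):
  doubled (positions 2,4,...): 0 9 6 1 7 7 8 → sum 38
  kept (positions 1,3,...): 8 0 1 4 5 5 3 → sum 26
Total = 64.
64 mod 10 = 4, so the number is invalid.

invalid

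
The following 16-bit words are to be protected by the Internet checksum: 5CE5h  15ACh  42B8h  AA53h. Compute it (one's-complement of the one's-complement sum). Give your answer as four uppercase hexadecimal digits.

A062

One's-complement addition (fold any carry out of bit 15 back into bit 0):
  0x5CE5 + 0x15AC = 0x07291
  0x7291 + 0x42B8 = 0x0B549
  0xB549 + 0xAA53 = 0x15F9C → wrap carry → 0x5F9D
One's-complement sum = 0x5F9D.
Checksum = ~0x5F9D & 0xFFFF = 0xA062.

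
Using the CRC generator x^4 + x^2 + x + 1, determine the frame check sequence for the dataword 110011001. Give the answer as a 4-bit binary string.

Append 4 zeros: 1100110010000. Divide by 10111 (XOR where the leading bit is 1):
  pos 0: 11001 XOR 10111 = 01110
  pos 1: 11101 XOR 10111 = 01010
  pos 2: 10100 XOR 10111 = 00011
  pos 5: 11010 XOR 10111 = 01101
  pos 6: 11010 XOR 10111 = 01101
  pos 7: 11010 XOR 10111 = 01101
  pos 8: 11010 XOR 10111 = 01101
Remainder (last 4 bits) = 1101. This is the CRC / FCS.

1101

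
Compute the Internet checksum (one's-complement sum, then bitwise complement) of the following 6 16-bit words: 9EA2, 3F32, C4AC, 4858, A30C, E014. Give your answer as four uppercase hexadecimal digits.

9204

One's-complement addition (fold any carry out of bit 15 back into bit 0):
  0x9EA2 + 0x3F32 = 0x0DDD4
  0xDDD4 + 0xC4AC = 0x1A280 → wrap carry → 0xA281
  0xA281 + 0x4858 = 0x0EAD9
  0xEAD9 + 0xA30C = 0x18DE5 → wrap carry → 0x8DE6
  0x8DE6 + 0xE014 = 0x16DFA → wrap carry → 0x6DFB
One's-complement sum = 0x6DFB.
Checksum = ~0x6DFB & 0xFFFF = 0x9204.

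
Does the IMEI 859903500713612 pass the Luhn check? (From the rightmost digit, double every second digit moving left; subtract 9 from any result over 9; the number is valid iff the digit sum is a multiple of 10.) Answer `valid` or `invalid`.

From the right, keep odd positions and double even positions (subtract 9 from any doubled value over 9):
  doubled (positions 2,4,...): 2 6 5 0 6 9 1 → sum 29
  kept (positions 1,3,...): 2 6 1 0 5 0 9 8 → sum 31
Total = 60.
60 mod 10 = 0, so the number is valid.

valid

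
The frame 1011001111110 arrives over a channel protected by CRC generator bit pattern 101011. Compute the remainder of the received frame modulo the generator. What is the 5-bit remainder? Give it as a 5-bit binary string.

10110

Modulo-2 division of 1011001111110 by 101011:
  pos 0: 101100 XOR 101011 = 000111
  pos 3: 111111 XOR 101011 = 010100
  pos 4: 101001 XOR 101011 = 000010
Remainder = 10110 (nonzero — an error is detected).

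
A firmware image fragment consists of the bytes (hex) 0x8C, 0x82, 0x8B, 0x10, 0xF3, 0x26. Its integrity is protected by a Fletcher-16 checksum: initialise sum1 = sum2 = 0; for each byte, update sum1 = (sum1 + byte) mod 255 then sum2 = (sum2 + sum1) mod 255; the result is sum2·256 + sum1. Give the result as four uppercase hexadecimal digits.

44C4

Running sums (mod 255):
  after byte 0 (0x8C): sum1=140, sum2=140
  after byte 1 (0x82): sum1=15, sum2=155
  after byte 2 (0x8B): sum1=154, sum2=54
  after byte 3 (0x10): sum1=170, sum2=224
  after byte 4 (0xF3): sum1=158, sum2=127
  after byte 5 (0x26): sum1=196, sum2=68
Checksum = sum2·256 + sum1 = 68·256 + 196 = 17604 = 0x44C4.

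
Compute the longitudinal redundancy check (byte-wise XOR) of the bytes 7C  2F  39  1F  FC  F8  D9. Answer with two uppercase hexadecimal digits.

XOR the bytes together:
  start with 0x7C
  0x7C ⊕ 0x2F = 0x53
  0x53 ⊕ 0x39 = 0x6A
  0x6A ⊕ 0x1F = 0x75
  0x75 ⊕ 0xFC = 0x89
  0x89 ⊕ 0xF8 = 0x71
  0x71 ⊕ 0xD9 = 0xA8

A8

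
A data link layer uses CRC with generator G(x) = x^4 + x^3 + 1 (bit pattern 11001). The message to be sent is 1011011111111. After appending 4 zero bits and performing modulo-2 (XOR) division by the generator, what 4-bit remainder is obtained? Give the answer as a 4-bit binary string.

Append 4 zeros: 10110111111110000. Divide by 11001 (XOR where the leading bit is 1):
  pos 0: 10110 XOR 11001 = 01111
  pos 1: 11111 XOR 11001 = 00110
  pos 3: 11011 XOR 11001 = 00010
  pos 6: 10111 XOR 11001 = 01110
  pos 7: 11101 XOR 11001 = 00100
  pos 9: 10010 XOR 11001 = 01011
  pos 10: 10110 XOR 11001 = 01111
  pos 11: 11110 XOR 11001 = 00111
Remainder (last 4 bits) = 1110. This is the CRC / FCS.

1110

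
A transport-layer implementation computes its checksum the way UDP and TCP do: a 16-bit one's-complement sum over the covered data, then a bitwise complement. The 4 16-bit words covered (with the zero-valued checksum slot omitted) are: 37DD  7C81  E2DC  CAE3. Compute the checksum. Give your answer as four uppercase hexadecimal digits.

9DE0

One's-complement addition (fold any carry out of bit 15 back into bit 0):
  0x37DD + 0x7C81 = 0x0B45E
  0xB45E + 0xE2DC = 0x1973A → wrap carry → 0x973B
  0x973B + 0xCAE3 = 0x1621E → wrap carry → 0x621F
One's-complement sum = 0x621F.
Checksum = ~0x621F & 0xFFFF = 0x9DE0.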